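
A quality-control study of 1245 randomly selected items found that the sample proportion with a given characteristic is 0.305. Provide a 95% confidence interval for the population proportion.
(0.279, 0.331)

Proportion CI:
SE = √(p̂(1-p̂)/n) = √(0.305 · 0.695 / 1245) = 0.01305

z* = 1.960
Margin = z* · SE = 1.960 · 0.01305 = 0.0256

CI: 0.305 ± 0.0256 = (0.279, 0.331)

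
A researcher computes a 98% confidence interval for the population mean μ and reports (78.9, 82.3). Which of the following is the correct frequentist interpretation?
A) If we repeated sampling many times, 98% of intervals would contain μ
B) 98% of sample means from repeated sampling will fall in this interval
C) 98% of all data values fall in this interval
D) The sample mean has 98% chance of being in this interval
A

A) Correct — this is the frequentist long-run coverage interpretation.
B) Wrong — coverage applies to intervals containing μ, not to future x̄ values.
C) Wrong — a CI is about the parameter μ, not individual data values.
D) Wrong — x̄ is observed and sits in the interval by construction.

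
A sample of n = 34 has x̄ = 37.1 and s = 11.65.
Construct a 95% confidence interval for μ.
(33.03, 41.17)

t-interval (σ unknown):
df = n - 1 = 33
t* = 2.035 for 95% confidence

Margin of error = t* · s/√n = 2.035 · 11.65/√34 = 4.07

CI: (33.03, 41.17)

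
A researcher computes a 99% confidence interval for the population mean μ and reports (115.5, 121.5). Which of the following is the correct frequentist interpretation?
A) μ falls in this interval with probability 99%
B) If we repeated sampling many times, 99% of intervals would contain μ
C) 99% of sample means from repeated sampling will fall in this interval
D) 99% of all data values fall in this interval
B

A) Wrong — μ is fixed; the randomness lives in the interval, not in μ.
B) Correct — this is the frequentist long-run coverage interpretation.
C) Wrong — coverage applies to intervals containing μ, not to future x̄ values.
D) Wrong — a CI is about the parameter μ, not individual data values.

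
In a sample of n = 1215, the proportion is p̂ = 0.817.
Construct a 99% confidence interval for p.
(0.788, 0.846)

Proportion CI:
SE = √(p̂(1-p̂)/n) = √(0.817 · 0.183 / 1215) = 0.01109

z* = 2.576
Margin = z* · SE = 2.576 · 0.01109 = 0.0286

CI: 0.817 ± 0.0286 = (0.788, 0.846)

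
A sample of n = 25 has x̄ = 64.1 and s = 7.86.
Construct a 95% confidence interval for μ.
(60.86, 67.34)

t-interval (σ unknown):
df = n - 1 = 24
t* = 2.064 for 95% confidence

Margin of error = t* · s/√n = 2.064 · 7.86/√25 = 3.24

CI: (60.86, 67.34)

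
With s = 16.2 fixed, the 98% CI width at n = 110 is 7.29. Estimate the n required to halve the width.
n ≈ 440

CI width ∝ 1/√n
To reduce width by factor 2, need √n to grow by 2 → need 2² = 4 times as many samples.

Current: n = 110, width = 7.29
New: n = 440, width ≈ 3.61

Width reduced by factor of 7.29/3.61 = 2.02.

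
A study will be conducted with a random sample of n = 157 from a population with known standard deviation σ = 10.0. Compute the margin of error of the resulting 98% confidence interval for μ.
Margin of error = 1.86

Margin of error = z* · σ/√n
= 2.326 · 10.0/√157
= 2.326 · 10.0/12.5300
= 1.86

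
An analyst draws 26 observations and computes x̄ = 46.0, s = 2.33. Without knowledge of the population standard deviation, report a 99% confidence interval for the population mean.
(44.73, 47.27)

t-interval (σ unknown):
df = n - 1 = 25
t* = 2.787 for 99% confidence

Margin of error = t* · s/√n = 2.787 · 2.33/√26 = 1.27

CI: (44.73, 47.27)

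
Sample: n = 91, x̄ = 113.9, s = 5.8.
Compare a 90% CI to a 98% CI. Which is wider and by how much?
98% CI is wider by 0.86

df = 90
90% CI: t* = 1.662, (112.89, 114.91), width = 2 · t* · s/√n = 2.02
98% CI: t* = 2.368, (112.46, 115.34), width = 2 · t* · s/√n = 2.88

The 98% CI is wider by 2.88 - 2.02 = 0.86.
Higher confidence requires a wider interval.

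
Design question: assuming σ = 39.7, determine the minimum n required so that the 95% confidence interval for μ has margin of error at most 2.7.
n ≥ 831

For margin E ≤ 2.7:
n ≥ (z* · σ / E)²
n ≥ (1.960 · 39.7 / 2.7)²
n ≥ 830.55

Minimum n = 831 (rounding up)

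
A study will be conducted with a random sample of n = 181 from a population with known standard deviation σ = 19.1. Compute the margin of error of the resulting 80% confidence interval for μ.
Margin of error = 1.82

Margin of error = z* · σ/√n
= 1.282 · 19.1/√181
= 1.282 · 19.1/13.4536
= 1.82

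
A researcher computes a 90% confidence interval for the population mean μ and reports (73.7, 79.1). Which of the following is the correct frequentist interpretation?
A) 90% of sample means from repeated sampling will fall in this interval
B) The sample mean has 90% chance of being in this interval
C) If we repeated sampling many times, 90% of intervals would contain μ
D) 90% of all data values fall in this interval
C

A) Wrong — coverage applies to intervals containing μ, not to future x̄ values.
B) Wrong — x̄ is observed and sits in the interval by construction.
C) Correct — this is the frequentist long-run coverage interpretation.
D) Wrong — a CI is about the parameter μ, not individual data values.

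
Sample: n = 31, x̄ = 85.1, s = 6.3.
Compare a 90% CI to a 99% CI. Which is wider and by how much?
99% CI is wider by 2.38

df = 30
90% CI: t* = 1.697, (83.18, 87.02), width = 2 · t* · s/√n = 3.84
99% CI: t* = 2.750, (81.99, 88.21), width = 2 · t* · s/√n = 6.22

The 99% CI is wider by 6.22 - 3.84 = 2.38.
Higher confidence requires a wider interval.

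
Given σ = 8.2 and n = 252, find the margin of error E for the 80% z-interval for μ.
Margin of error = 0.66

Margin of error = z* · σ/√n
= 1.282 · 8.2/√252
= 1.282 · 8.2/15.8745
= 0.66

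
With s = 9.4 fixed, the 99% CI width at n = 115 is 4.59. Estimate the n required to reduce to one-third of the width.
n ≈ 1035

CI width ∝ 1/√n
To reduce width by factor 3, need √n to grow by 3 → need 3² = 9 times as many samples.

Current: n = 115, width = 4.59
New: n = 1035, width ≈ 1.51

Width reduced by factor of 4.59/1.51 = 3.04.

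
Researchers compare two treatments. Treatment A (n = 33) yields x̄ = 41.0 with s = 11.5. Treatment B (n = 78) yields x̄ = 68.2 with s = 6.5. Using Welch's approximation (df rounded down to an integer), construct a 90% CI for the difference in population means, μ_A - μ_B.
(-30.79, -23.61)

Difference: x̄₁ - x̄₂ = -27.20
SE = √(s₁²/n₁ + s₂²/n₂) = √(11.5²/33 + 6.5²/78) = 2.1329
df = 40.92 → 40 (Welch–Satterthwaite, rounded down)
t* = 1.684

CI: -27.20 ± 1.684 · 2.1329 = -27.20 ± 3.59 = (-30.79, -23.61)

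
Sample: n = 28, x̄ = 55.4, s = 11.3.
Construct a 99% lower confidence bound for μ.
μ ≥ 50.12

Lower bound (one-sided):
t* = 2.473 (one-sided for 99%)
Lower bound = x̄ - t* · s/√n = 55.4 - 2.473 · 11.3/√28 = 50.12

We are 99% confident that μ ≥ 50.12.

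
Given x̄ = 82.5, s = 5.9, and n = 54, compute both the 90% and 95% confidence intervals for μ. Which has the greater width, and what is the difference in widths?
95% CI is wider by 0.53

df = 53
90% CI: t* = 1.674, (81.16, 83.84), width = 2 · t* · s/√n = 2.69
95% CI: t* = 2.006, (80.89, 84.11), width = 2 · t* · s/√n = 3.22

The 95% CI is wider by 3.22 - 2.69 = 0.53.
Higher confidence requires a wider interval.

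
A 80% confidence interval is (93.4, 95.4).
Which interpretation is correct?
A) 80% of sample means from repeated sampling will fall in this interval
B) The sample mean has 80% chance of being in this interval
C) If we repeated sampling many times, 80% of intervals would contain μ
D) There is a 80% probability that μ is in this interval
C

A) Wrong — coverage applies to intervals containing μ, not to future x̄ values.
B) Wrong — x̄ is observed and sits in the interval by construction.
C) Correct — this is the frequentist long-run coverage interpretation.
D) Wrong — μ is fixed; the randomness lives in the interval, not in μ.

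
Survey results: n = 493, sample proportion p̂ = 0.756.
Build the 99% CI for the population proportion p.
(0.706, 0.806)

Proportion CI:
SE = √(p̂(1-p̂)/n) = √(0.756 · 0.244 / 493) = 0.01934

z* = 2.576
Margin = z* · SE = 2.576 · 0.01934 = 0.0498

CI: 0.756 ± 0.0498 = (0.706, 0.806)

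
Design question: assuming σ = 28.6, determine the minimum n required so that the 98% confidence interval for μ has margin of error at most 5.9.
n ≥ 128

For margin E ≤ 5.9:
n ≥ (z* · σ / E)²
n ≥ (2.326 · 28.6 / 5.9)²
n ≥ 127.13

Minimum n = 128 (rounding up)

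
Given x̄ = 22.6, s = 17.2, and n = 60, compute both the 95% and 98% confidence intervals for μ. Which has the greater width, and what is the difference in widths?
98% CI is wider by 1.73

df = 59
95% CI: t* = 2.001, (18.16, 27.04), width = 2 · t* · s/√n = 8.89
98% CI: t* = 2.391, (17.29, 27.91), width = 2 · t* · s/√n = 10.62

The 98% CI is wider by 10.62 - 8.89 = 1.73.
Higher confidence requires a wider interval.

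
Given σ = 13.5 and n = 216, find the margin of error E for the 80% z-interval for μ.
Margin of error = 1.18

Margin of error = z* · σ/√n
= 1.282 · 13.5/√216
= 1.282 · 13.5/14.6969
= 1.18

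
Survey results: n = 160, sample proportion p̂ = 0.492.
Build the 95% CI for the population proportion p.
(0.415, 0.569)

Proportion CI:
SE = √(p̂(1-p̂)/n) = √(0.492 · 0.508 / 160) = 0.03952

z* = 1.960
Margin = z* · SE = 1.960 · 0.03952 = 0.0775

CI: 0.492 ± 0.0775 = (0.415, 0.569)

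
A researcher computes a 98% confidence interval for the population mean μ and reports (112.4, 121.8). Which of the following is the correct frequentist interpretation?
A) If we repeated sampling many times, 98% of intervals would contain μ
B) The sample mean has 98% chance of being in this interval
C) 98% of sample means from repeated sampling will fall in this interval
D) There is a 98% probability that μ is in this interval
A

A) Correct — this is the frequentist long-run coverage interpretation.
B) Wrong — x̄ is observed and sits in the interval by construction.
C) Wrong — coverage applies to intervals containing μ, not to future x̄ values.
D) Wrong — μ is fixed; the randomness lives in the interval, not in μ.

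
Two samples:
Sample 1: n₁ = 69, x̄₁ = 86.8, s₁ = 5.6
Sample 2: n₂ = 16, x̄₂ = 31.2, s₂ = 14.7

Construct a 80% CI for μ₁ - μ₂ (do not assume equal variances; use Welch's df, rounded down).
(50.60, 60.60)

Difference: x̄₁ - x̄₂ = 55.60
SE = √(s₁²/n₁ + s₂²/n₂) = √(5.6²/69 + 14.7²/16) = 3.7363
df = 16.02 → 16 (Welch–Satterthwaite, rounded down)
t* = 1.337

CI: 55.60 ± 1.337 · 3.7363 = 55.60 ± 5.00 = (50.60, 60.60)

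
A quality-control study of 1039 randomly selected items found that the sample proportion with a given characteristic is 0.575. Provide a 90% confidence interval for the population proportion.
(0.550, 0.600)

Proportion CI:
SE = √(p̂(1-p̂)/n) = √(0.575 · 0.425 / 1039) = 0.01534

z* = 1.645
Margin = z* · SE = 1.645 · 0.01534 = 0.0252

CI: 0.575 ± 0.0252 = (0.550, 0.600)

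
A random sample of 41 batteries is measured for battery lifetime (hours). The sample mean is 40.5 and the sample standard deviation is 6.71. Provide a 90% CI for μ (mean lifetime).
(38.74, 42.26)

t-interval (σ unknown):
df = n - 1 = 40
t* = 1.684 for 90% confidence

Margin of error = t* · s/√n = 1.684 · 6.71/√41 = 1.76

CI: (38.74, 42.26)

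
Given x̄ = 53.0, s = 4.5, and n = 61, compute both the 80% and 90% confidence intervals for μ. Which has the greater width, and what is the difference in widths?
90% CI is wider by 0.44

df = 60
80% CI: t* = 1.296, (52.25, 53.75), width = 2 · t* · s/√n = 1.49
90% CI: t* = 1.671, (52.04, 53.96), width = 2 · t* · s/√n = 1.93

The 90% CI is wider by 1.93 - 1.49 = 0.44.
Higher confidence requires a wider interval.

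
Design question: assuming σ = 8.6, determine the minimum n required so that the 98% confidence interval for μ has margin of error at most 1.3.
n ≥ 237

For margin E ≤ 1.3:
n ≥ (z* · σ / E)²
n ≥ (2.326 · 8.6 / 1.3)²
n ≥ 236.77

Minimum n = 237 (rounding up)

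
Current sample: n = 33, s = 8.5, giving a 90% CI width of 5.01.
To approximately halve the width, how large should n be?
n ≈ 132

CI width ∝ 1/√n
To reduce width by factor 2, need √n to grow by 2 → need 2² = 4 times as many samples.

Current: n = 33, width = 5.01
New: n = 132, width ≈ 2.45

Width reduced by factor of 5.01/2.45 = 2.04.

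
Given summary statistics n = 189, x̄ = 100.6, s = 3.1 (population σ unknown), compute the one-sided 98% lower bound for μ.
μ ≥ 100.13

Lower bound (one-sided):
t* = 2.068 (one-sided for 98%)
Lower bound = x̄ - t* · s/√n = 100.6 - 2.068 · 3.1/√189 = 100.13

We are 98% confident that μ ≥ 100.13.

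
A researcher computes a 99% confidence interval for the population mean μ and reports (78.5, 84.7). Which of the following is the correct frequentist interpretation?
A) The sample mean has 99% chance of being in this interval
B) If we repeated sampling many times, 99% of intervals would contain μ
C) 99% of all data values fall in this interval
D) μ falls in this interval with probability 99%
B

A) Wrong — x̄ is observed and sits in the interval by construction.
B) Correct — this is the frequentist long-run coverage interpretation.
C) Wrong — a CI is about the parameter μ, not individual data values.
D) Wrong — μ is fixed; the randomness lives in the interval, not in μ.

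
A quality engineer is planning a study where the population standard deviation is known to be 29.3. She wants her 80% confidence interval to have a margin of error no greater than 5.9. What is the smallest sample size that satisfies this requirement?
n ≥ 41

For margin E ≤ 5.9:
n ≥ (z* · σ / E)²
n ≥ (1.282 · 29.3 / 5.9)²
n ≥ 40.53

Minimum n = 41 (rounding up)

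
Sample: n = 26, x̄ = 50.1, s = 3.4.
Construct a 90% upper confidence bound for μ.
μ ≤ 50.98

Upper bound (one-sided):
t* = 1.316 (one-sided for 90%)
Upper bound = x̄ + t* · s/√n = 50.1 + 1.316 · 3.4/√26 = 50.98

We are 90% confident that μ ≤ 50.98.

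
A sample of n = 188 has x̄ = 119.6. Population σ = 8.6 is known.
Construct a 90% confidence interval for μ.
(118.57, 120.63)

z-interval (σ known):
z* = 1.645 for 90% confidence

Margin of error = z* · σ/√n = 1.645 · 8.6/√188 = 1.03

CI: (119.6 - 1.03, 119.6 + 1.03) = (118.57, 120.63)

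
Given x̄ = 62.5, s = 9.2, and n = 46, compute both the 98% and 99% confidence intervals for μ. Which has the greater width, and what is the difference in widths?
99% CI is wider by 0.76

df = 45
98% CI: t* = 2.412, (59.23, 65.77), width = 2 · t* · s/√n = 6.54
99% CI: t* = 2.690, (58.85, 66.15), width = 2 · t* · s/√n = 7.30

The 99% CI is wider by 7.30 - 6.54 = 0.76.
Higher confidence requires a wider interval.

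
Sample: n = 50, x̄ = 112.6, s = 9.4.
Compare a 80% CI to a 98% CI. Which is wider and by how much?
98% CI is wider by 2.94

df = 49
80% CI: t* = 1.299, (110.87, 114.33), width = 2 · t* · s/√n = 3.45
98% CI: t* = 2.405, (109.40, 115.80), width = 2 · t* · s/√n = 6.39

The 98% CI is wider by 6.39 - 3.45 = 2.94.
Higher confidence requires a wider interval.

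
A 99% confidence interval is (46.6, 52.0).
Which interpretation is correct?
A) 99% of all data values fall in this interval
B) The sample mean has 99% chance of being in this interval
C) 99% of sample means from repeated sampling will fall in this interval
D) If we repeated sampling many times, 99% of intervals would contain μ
D

A) Wrong — a CI is about the parameter μ, not individual data values.
B) Wrong — x̄ is observed and sits in the interval by construction.
C) Wrong — coverage applies to intervals containing μ, not to future x̄ values.
D) Correct — this is the frequentist long-run coverage interpretation.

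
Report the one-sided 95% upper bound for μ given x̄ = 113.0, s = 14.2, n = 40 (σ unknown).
μ ≤ 116.78

Upper bound (one-sided):
t* = 1.685 (one-sided for 95%)
Upper bound = x̄ + t* · s/√n = 113.0 + 1.685 · 14.2/√40 = 116.78

We are 95% confident that μ ≤ 116.78.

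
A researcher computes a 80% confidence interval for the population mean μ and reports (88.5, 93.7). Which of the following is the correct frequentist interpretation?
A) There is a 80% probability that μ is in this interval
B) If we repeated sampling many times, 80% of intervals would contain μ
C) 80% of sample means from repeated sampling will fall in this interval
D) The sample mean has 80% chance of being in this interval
B

A) Wrong — μ is fixed; the randomness lives in the interval, not in μ.
B) Correct — this is the frequentist long-run coverage interpretation.
C) Wrong — coverage applies to intervals containing μ, not to future x̄ values.
D) Wrong — x̄ is observed and sits in the interval by construction.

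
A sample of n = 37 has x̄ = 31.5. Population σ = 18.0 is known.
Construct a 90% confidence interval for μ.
(26.63, 36.37)

z-interval (σ known):
z* = 1.645 for 90% confidence

Margin of error = z* · σ/√n = 1.645 · 18.0/√37 = 4.87

CI: (31.5 - 4.87, 31.5 + 4.87) = (26.63, 36.37)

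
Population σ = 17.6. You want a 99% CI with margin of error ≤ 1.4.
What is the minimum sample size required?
n ≥ 1049

For margin E ≤ 1.4:
n ≥ (z* · σ / E)²
n ≥ (2.576 · 17.6 / 1.4)²
n ≥ 1048.72

Minimum n = 1049 (rounding up)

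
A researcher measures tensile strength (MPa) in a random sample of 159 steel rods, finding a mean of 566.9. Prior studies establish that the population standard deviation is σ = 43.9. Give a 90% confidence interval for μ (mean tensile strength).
(561.17, 572.63)

z-interval (σ known):
z* = 1.645 for 90% confidence

Margin of error = z* · σ/√n = 1.645 · 43.9/√159 = 5.73

CI: (566.9 - 5.73, 566.9 + 5.73) = (561.17, 572.63)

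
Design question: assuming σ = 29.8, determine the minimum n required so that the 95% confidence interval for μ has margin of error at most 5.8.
n ≥ 102

For margin E ≤ 5.8:
n ≥ (z* · σ / E)²
n ≥ (1.960 · 29.8 / 5.8)²
n ≥ 101.41

Minimum n = 102 (rounding up)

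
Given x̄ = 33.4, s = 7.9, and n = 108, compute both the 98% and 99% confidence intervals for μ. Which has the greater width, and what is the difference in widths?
99% CI is wider by 0.40

df = 107
98% CI: t* = 2.362, (31.60, 35.20), width = 2 · t* · s/√n = 3.59
99% CI: t* = 2.623, (31.41, 35.39), width = 2 · t* · s/√n = 3.99

The 99% CI is wider by 3.99 - 3.59 = 0.40.
Higher confidence requires a wider interval.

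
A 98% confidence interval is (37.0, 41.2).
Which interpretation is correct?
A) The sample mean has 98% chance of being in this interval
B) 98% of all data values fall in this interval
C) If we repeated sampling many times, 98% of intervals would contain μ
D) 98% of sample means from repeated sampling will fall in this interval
C

A) Wrong — x̄ is observed and sits in the interval by construction.
B) Wrong — a CI is about the parameter μ, not individual data values.
C) Correct — this is the frequentist long-run coverage interpretation.
D) Wrong — coverage applies to intervals containing μ, not to future x̄ values.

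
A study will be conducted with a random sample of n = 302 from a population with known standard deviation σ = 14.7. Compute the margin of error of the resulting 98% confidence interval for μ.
Margin of error = 1.97

Margin of error = z* · σ/√n
= 2.326 · 14.7/√302
= 2.326 · 14.7/17.3781
= 1.97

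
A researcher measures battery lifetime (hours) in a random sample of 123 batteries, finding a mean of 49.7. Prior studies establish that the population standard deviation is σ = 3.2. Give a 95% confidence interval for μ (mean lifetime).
(49.13, 50.27)

z-interval (σ known):
z* = 1.960 for 95% confidence

Margin of error = z* · σ/√n = 1.960 · 3.2/√123 = 0.57

CI: (49.7 - 0.57, 49.7 + 0.57) = (49.13, 50.27)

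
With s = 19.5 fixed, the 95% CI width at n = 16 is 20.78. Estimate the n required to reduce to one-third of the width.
n ≈ 144

CI width ∝ 1/√n
To reduce width by factor 3, need √n to grow by 3 → need 3² = 9 times as many samples.

Current: n = 16, width = 20.78
New: n = 144, width ≈ 6.43

Width reduced by factor of 20.78/6.43 = 3.23.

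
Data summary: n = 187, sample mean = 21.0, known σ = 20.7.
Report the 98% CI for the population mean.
(17.48, 24.52)

z-interval (σ known):
z* = 2.326 for 98% confidence

Margin of error = z* · σ/√n = 2.326 · 20.7/√187 = 3.52

CI: (21.0 - 3.52, 21.0 + 3.52) = (17.48, 24.52)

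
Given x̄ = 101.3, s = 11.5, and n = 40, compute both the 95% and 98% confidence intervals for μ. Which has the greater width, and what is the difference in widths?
98% CI is wider by 1.46

df = 39
95% CI: t* = 2.023, (97.62, 104.98), width = 2 · t* · s/√n = 7.36
98% CI: t* = 2.426, (96.89, 105.71), width = 2 · t* · s/√n = 8.82

The 98% CI is wider by 8.82 - 7.36 = 1.46.
Higher confidence requires a wider interval.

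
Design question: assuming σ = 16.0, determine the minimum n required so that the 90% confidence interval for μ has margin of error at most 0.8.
n ≥ 1083

For margin E ≤ 0.8:
n ≥ (z* · σ / E)²
n ≥ (1.645 · 16.0 / 0.8)²
n ≥ 1082.41

Minimum n = 1083 (rounding up)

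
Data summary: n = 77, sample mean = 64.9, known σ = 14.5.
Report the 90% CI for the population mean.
(62.18, 67.62)

z-interval (σ known):
z* = 1.645 for 90% confidence

Margin of error = z* · σ/√n = 1.645 · 14.5/√77 = 2.72

CI: (64.9 - 2.72, 64.9 + 2.72) = (62.18, 67.62)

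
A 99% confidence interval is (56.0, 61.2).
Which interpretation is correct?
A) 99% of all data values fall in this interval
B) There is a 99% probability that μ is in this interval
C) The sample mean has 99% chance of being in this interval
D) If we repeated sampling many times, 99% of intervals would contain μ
D

A) Wrong — a CI is about the parameter μ, not individual data values.
B) Wrong — μ is fixed; the randomness lives in the interval, not in μ.
C) Wrong — x̄ is observed and sits in the interval by construction.
D) Correct — this is the frequentist long-run coverage interpretation.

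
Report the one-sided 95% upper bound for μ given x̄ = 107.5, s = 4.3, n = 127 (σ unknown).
μ ≤ 108.13

Upper bound (one-sided):
t* = 1.657 (one-sided for 95%)
Upper bound = x̄ + t* · s/√n = 107.5 + 1.657 · 4.3/√127 = 108.13

We are 95% confident that μ ≤ 108.13.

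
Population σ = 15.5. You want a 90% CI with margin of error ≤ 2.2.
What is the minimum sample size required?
n ≥ 135

For margin E ≤ 2.2:
n ≥ (z* · σ / E)²
n ≥ (1.645 · 15.5 / 2.2)²
n ≥ 134.32

Minimum n = 135 (rounding up)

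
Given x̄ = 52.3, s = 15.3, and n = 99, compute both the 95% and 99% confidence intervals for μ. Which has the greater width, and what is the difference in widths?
99% CI is wider by 1.98

df = 98
95% CI: t* = 1.984, (49.25, 55.35), width = 2 · t* · s/√n = 6.10
99% CI: t* = 2.627, (48.26, 56.34), width = 2 · t* · s/√n = 8.08

The 99% CI is wider by 8.08 - 6.10 = 1.98.
Higher confidence requires a wider interval.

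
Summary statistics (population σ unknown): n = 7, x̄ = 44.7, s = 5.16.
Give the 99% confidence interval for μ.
(37.47, 51.93)

t-interval (σ unknown):
df = n - 1 = 6
t* = 3.707 for 99% confidence

Margin of error = t* · s/√n = 3.707 · 5.16/√7 = 7.23

CI: (37.47, 51.93)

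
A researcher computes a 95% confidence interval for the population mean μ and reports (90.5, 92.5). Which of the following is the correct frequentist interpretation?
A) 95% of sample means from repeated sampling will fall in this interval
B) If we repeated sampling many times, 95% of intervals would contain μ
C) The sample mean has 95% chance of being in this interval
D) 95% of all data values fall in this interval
B

A) Wrong — coverage applies to intervals containing μ, not to future x̄ values.
B) Correct — this is the frequentist long-run coverage interpretation.
C) Wrong — x̄ is observed and sits in the interval by construction.
D) Wrong — a CI is about the parameter μ, not individual data values.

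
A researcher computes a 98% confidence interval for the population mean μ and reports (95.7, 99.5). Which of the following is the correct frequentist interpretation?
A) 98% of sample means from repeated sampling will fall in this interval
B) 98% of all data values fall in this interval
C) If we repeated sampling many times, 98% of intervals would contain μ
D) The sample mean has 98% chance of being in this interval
C

A) Wrong — coverage applies to intervals containing μ, not to future x̄ values.
B) Wrong — a CI is about the parameter μ, not individual data values.
C) Correct — this is the frequentist long-run coverage interpretation.
D) Wrong — x̄ is observed and sits in the interval by construction.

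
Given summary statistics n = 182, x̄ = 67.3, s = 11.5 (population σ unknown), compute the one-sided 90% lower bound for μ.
μ ≥ 66.20

Lower bound (one-sided):
t* = 1.286 (one-sided for 90%)
Lower bound = x̄ - t* · s/√n = 67.3 - 1.286 · 11.5/√182 = 66.20

We are 90% confident that μ ≥ 66.20.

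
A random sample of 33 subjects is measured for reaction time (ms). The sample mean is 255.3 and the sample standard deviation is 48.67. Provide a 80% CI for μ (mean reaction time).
(244.21, 266.39)

t-interval (σ unknown):
df = n - 1 = 32
t* = 1.309 for 80% confidence

Margin of error = t* · s/√n = 1.309 · 48.67/√33 = 11.09

CI: (244.21, 266.39)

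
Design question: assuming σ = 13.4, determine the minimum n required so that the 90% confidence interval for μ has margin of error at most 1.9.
n ≥ 135

For margin E ≤ 1.9:
n ≥ (z* · σ / E)²
n ≥ (1.645 · 13.4 / 1.9)²
n ≥ 134.60

Minimum n = 135 (rounding up)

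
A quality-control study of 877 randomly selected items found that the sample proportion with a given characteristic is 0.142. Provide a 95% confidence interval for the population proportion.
(0.119, 0.165)

Proportion CI:
SE = √(p̂(1-p̂)/n) = √(0.142 · 0.858 / 877) = 0.01179

z* = 1.960
Margin = z* · SE = 1.960 · 0.01179 = 0.0231

CI: 0.142 ± 0.0231 = (0.119, 0.165)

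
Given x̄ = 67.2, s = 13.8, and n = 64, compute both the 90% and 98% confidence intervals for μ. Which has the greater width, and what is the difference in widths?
98% CI is wider by 2.48

df = 63
90% CI: t* = 1.669, (64.32, 70.08), width = 2 · t* · s/√n = 5.76
98% CI: t* = 2.387, (63.08, 71.32), width = 2 · t* · s/√n = 8.24

The 98% CI is wider by 8.24 - 5.76 = 2.48.
Higher confidence requires a wider interval.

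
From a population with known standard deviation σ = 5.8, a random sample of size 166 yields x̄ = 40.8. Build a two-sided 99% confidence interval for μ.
(39.64, 41.96)

z-interval (σ known):
z* = 2.576 for 99% confidence

Margin of error = z* · σ/√n = 2.576 · 5.8/√166 = 1.16

CI: (40.8 - 1.16, 40.8 + 1.16) = (39.64, 41.96)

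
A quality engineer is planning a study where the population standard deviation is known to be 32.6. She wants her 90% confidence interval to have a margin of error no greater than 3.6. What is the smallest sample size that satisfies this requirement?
n ≥ 222

For margin E ≤ 3.6:
n ≥ (z* · σ / E)²
n ≥ (1.645 · 32.6 / 3.6)²
n ≥ 221.90

Minimum n = 222 (rounding up)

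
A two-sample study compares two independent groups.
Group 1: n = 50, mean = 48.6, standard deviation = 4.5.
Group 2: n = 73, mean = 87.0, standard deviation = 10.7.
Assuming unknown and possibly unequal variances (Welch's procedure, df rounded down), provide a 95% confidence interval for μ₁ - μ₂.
(-41.19, -35.61)

Difference: x̄₁ - x̄₂ = -38.40
SE = √(s₁²/n₁ + s₂²/n₂) = √(4.5²/50 + 10.7²/73) = 1.4048
df = 103.81 → 103 (Welch–Satterthwaite, rounded down)
t* = 1.983

CI: -38.40 ± 1.983 · 1.4048 = -38.40 ± 2.79 = (-41.19, -35.61)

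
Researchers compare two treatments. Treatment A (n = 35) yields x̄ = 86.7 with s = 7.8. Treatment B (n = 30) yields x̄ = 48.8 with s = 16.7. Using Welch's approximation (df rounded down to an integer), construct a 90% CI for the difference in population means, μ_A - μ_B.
(32.30, 43.50)

Difference: x̄₁ - x̄₂ = 37.90
SE = √(s₁²/n₁ + s₂²/n₂) = √(7.8²/35 + 16.7²/30) = 3.3218
df = 39.68 → 39 (Welch–Satterthwaite, rounded down)
t* = 1.685

CI: 37.90 ± 1.685 · 3.3218 = 37.90 ± 5.60 = (32.30, 43.50)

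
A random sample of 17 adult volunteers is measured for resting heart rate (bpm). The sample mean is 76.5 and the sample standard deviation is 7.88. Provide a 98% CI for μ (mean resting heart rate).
(71.56, 81.44)

t-interval (σ unknown):
df = n - 1 = 16
t* = 2.583 for 98% confidence

Margin of error = t* · s/√n = 2.583 · 7.88/√17 = 4.94

CI: (71.56, 81.44)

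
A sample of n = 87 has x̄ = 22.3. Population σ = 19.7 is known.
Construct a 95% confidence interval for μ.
(18.16, 26.44)

z-interval (σ known):
z* = 1.960 for 95% confidence

Margin of error = z* · σ/√n = 1.960 · 19.7/√87 = 4.14

CI: (22.3 - 4.14, 22.3 + 4.14) = (18.16, 26.44)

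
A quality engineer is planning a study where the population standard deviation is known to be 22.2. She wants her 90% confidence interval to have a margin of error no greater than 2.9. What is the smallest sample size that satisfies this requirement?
n ≥ 159

For margin E ≤ 2.9:
n ≥ (z* · σ / E)²
n ≥ (1.645 · 22.2 / 2.9)²
n ≥ 158.58

Minimum n = 159 (rounding up)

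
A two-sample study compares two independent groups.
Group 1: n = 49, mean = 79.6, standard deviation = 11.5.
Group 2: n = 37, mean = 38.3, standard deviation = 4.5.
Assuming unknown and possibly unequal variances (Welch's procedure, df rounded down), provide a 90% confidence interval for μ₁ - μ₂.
(38.29, 44.31)

Difference: x̄₁ - x̄₂ = 41.30
SE = √(s₁²/n₁ + s₂²/n₂) = √(11.5²/49 + 4.5²/37) = 1.8017
df = 65.83 → 65 (Welch–Satterthwaite, rounded down)
t* = 1.669

CI: 41.30 ± 1.669 · 1.8017 = 41.30 ± 3.01 = (38.29, 44.31)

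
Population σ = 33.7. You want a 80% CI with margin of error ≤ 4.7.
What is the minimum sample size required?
n ≥ 85

For margin E ≤ 4.7:
n ≥ (z* · σ / E)²
n ≥ (1.282 · 33.7 / 4.7)²
n ≥ 84.50

Minimum n = 85 (rounding up)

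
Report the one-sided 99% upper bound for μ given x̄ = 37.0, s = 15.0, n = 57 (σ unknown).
μ ≤ 41.76

Upper bound (one-sided):
t* = 2.395 (one-sided for 99%)
Upper bound = x̄ + t* · s/√n = 37.0 + 2.395 · 15.0/√57 = 41.76

We are 99% confident that μ ≤ 41.76.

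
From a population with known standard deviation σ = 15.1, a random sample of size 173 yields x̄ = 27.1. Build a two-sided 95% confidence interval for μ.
(24.85, 29.35)

z-interval (σ known):
z* = 1.960 for 95% confidence

Margin of error = z* · σ/√n = 1.960 · 15.1/√173 = 2.25

CI: (27.1 - 2.25, 27.1 + 2.25) = (24.85, 29.35)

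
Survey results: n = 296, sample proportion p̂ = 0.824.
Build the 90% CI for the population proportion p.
(0.788, 0.860)

Proportion CI:
SE = √(p̂(1-p̂)/n) = √(0.824 · 0.176 / 296) = 0.02213

z* = 1.645
Margin = z* · SE = 1.645 · 0.02213 = 0.0364

CI: 0.824 ± 0.0364 = (0.788, 0.860)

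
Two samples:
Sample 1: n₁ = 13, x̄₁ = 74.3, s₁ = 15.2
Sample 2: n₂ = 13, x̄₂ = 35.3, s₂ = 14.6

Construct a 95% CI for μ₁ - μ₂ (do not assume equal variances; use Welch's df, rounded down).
(26.91, 51.09)

Difference: x̄₁ - x̄₂ = 39.00
SE = √(s₁²/n₁ + s₂²/n₂) = √(15.2²/13 + 14.6²/13) = 5.8454
df = 23.96 → 23 (Welch–Satterthwaite, rounded down)
t* = 2.069

CI: 39.00 ± 2.069 · 5.8454 = 39.00 ± 12.09 = (26.91, 51.09)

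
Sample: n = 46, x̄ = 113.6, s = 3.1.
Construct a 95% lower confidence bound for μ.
μ ≥ 112.83

Lower bound (one-sided):
t* = 1.679 (one-sided for 95%)
Lower bound = x̄ - t* · s/√n = 113.6 - 1.679 · 3.1/√46 = 112.83

We are 95% confident that μ ≥ 112.83.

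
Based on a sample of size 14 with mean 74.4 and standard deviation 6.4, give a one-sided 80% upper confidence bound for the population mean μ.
μ ≤ 75.89

Upper bound (one-sided):
t* = 0.870 (one-sided for 80%)
Upper bound = x̄ + t* · s/√n = 74.4 + 0.870 · 6.4/√14 = 75.89

We are 80% confident that μ ≤ 75.89.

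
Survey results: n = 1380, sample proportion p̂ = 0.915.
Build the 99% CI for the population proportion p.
(0.896, 0.934)

Proportion CI:
SE = √(p̂(1-p̂)/n) = √(0.915 · 0.085 / 1380) = 0.00751

z* = 2.576
Margin = z* · SE = 2.576 · 0.00751 = 0.0193

CI: 0.915 ± 0.0193 = (0.896, 0.934)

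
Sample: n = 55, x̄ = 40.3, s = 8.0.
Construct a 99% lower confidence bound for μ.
μ ≥ 37.71

Lower bound (one-sided):
t* = 2.397 (one-sided for 99%)
Lower bound = x̄ - t* · s/√n = 40.3 - 2.397 · 8.0/√55 = 37.71

We are 99% confident that μ ≥ 37.71.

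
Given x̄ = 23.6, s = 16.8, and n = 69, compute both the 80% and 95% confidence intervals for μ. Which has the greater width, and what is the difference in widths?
95% CI is wider by 2.84

df = 68
80% CI: t* = 1.294, (20.98, 26.22), width = 2 · t* · s/√n = 5.23
95% CI: t* = 1.995, (19.57, 27.63), width = 2 · t* · s/√n = 8.07

The 95% CI is wider by 8.07 - 5.23 = 2.84.
Higher confidence requires a wider interval.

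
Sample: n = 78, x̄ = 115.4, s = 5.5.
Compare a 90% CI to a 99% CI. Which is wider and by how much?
99% CI is wider by 1.22

df = 77
90% CI: t* = 1.665, (114.36, 116.44), width = 2 · t* · s/√n = 2.07
99% CI: t* = 2.641, (113.76, 117.04), width = 2 · t* · s/√n = 3.29

The 99% CI is wider by 3.29 - 2.07 = 1.22.
Higher confidence requires a wider interval.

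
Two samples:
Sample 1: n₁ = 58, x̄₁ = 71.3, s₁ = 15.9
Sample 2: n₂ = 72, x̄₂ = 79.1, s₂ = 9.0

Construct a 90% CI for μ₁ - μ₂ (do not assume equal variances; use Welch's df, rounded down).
(-11.69, -3.91)

Difference: x̄₁ - x̄₂ = -7.80
SE = √(s₁²/n₁ + s₂²/n₂) = √(15.9²/58 + 9.0²/72) = 2.3418
df = 85.64 → 85 (Welch–Satterthwaite, rounded down)
t* = 1.663

CI: -7.80 ± 1.663 · 2.3418 = -7.80 ± 3.89 = (-11.69, -3.91)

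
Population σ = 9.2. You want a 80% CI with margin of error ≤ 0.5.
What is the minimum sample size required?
n ≥ 557

For margin E ≤ 0.5:
n ≥ (z* · σ / E)²
n ≥ (1.282 · 9.2 / 0.5)²
n ≥ 556.43

Minimum n = 557 (rounding up)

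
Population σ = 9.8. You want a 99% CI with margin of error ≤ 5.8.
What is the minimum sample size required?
n ≥ 19

For margin E ≤ 5.8:
n ≥ (z* · σ / E)²
n ≥ (2.576 · 9.8 / 5.8)²
n ≥ 18.94

Minimum n = 19 (rounding up)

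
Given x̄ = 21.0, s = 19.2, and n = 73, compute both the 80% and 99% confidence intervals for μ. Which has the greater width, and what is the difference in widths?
99% CI is wider by 6.08

df = 72
80% CI: t* = 1.293, (18.09, 23.91), width = 2 · t* · s/√n = 5.81
99% CI: t* = 2.646, (15.05, 26.95), width = 2 · t* · s/√n = 11.89

The 99% CI is wider by 11.89 - 5.81 = 6.08.
Higher confidence requires a wider interval.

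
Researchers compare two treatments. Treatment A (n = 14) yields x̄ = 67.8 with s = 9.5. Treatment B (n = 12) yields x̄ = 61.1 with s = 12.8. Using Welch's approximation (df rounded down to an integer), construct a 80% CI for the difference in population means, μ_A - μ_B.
(0.76, 12.64)

Difference: x̄₁ - x̄₂ = 6.70
SE = √(s₁²/n₁ + s₂²/n₂) = √(9.5²/14 + 12.8²/12) = 4.4833
df = 20.06 → 20 (Welch–Satterthwaite, rounded down)
t* = 1.325

CI: 6.70 ± 1.325 · 4.4833 = 6.70 ± 5.94 = (0.76, 12.64)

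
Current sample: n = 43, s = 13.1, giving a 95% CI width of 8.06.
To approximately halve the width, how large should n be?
n ≈ 172

CI width ∝ 1/√n
To reduce width by factor 2, need √n to grow by 2 → need 2² = 4 times as many samples.

Current: n = 43, width = 8.06
New: n = 172, width ≈ 3.94

Width reduced by factor of 8.06/3.94 = 2.05.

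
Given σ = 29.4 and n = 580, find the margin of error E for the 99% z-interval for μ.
Margin of error = 3.14

Margin of error = z* · σ/√n
= 2.576 · 29.4/√580
= 2.576 · 29.4/24.0832
= 3.14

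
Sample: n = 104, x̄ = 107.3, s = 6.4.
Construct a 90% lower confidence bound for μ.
μ ≥ 106.49

Lower bound (one-sided):
t* = 1.290 (one-sided for 90%)
Lower bound = x̄ - t* · s/√n = 107.3 - 1.290 · 6.4/√104 = 106.49

We are 90% confident that μ ≥ 106.49.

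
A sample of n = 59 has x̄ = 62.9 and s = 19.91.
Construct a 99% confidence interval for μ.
(56.00, 69.80)

t-interval (σ unknown):
df = n - 1 = 58
t* = 2.663 for 99% confidence

Margin of error = t* · s/√n = 2.663 · 19.91/√59 = 6.90

CI: (56.00, 69.80)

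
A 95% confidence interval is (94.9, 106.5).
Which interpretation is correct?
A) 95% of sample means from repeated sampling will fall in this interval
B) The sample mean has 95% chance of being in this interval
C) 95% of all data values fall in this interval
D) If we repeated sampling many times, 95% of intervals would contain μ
D

A) Wrong — coverage applies to intervals containing μ, not to future x̄ values.
B) Wrong — x̄ is observed and sits in the interval by construction.
C) Wrong — a CI is about the parameter μ, not individual data values.
D) Correct — this is the frequentist long-run coverage interpretation.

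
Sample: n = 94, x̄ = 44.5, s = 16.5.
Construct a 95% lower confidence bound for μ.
μ ≥ 41.67

Lower bound (one-sided):
t* = 1.661 (one-sided for 95%)
Lower bound = x̄ - t* · s/√n = 44.5 - 1.661 · 16.5/√94 = 41.67

We are 95% confident that μ ≥ 41.67.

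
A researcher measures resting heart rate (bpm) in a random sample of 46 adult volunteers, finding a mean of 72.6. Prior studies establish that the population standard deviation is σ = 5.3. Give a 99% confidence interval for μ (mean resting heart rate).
(70.59, 74.61)

z-interval (σ known):
z* = 2.576 for 99% confidence

Margin of error = z* · σ/√n = 2.576 · 5.3/√46 = 2.01

CI: (72.6 - 2.01, 72.6 + 2.01) = (70.59, 74.61)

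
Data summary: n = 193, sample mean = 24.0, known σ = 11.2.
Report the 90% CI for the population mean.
(22.67, 25.33)

z-interval (σ known):
z* = 1.645 for 90% confidence

Margin of error = z* · σ/√n = 1.645 · 11.2/√193 = 1.33

CI: (24.0 - 1.33, 24.0 + 1.33) = (22.67, 25.33)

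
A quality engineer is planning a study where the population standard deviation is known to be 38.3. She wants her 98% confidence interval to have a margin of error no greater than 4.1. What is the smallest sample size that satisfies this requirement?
n ≥ 473

For margin E ≤ 4.1:
n ≥ (z* · σ / E)²
n ≥ (2.326 · 38.3 / 4.1)²
n ≥ 472.12

Minimum n = 473 (rounding up)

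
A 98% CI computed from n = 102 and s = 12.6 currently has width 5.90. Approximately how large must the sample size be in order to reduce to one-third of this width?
n ≈ 918

CI width ∝ 1/√n
To reduce width by factor 3, need √n to grow by 3 → need 3² = 9 times as many samples.

Current: n = 102, width = 5.90
New: n = 918, width ≈ 1.94

Width reduced by factor of 5.90/1.94 = 3.04.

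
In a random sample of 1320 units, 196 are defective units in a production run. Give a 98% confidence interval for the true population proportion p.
(0.126, 0.171)

Proportion CI:
p̂ = 196/1320 = 0.14848
SE = √(p̂(1-p̂)/n) = √(0.14848 · 0.85152 / 1320) = 0.00979

z* = 2.326
Margin = z* · SE = 2.326 · 0.00979 = 0.0228

CI: 0.14848 ± 0.0228 = (0.126, 0.171)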